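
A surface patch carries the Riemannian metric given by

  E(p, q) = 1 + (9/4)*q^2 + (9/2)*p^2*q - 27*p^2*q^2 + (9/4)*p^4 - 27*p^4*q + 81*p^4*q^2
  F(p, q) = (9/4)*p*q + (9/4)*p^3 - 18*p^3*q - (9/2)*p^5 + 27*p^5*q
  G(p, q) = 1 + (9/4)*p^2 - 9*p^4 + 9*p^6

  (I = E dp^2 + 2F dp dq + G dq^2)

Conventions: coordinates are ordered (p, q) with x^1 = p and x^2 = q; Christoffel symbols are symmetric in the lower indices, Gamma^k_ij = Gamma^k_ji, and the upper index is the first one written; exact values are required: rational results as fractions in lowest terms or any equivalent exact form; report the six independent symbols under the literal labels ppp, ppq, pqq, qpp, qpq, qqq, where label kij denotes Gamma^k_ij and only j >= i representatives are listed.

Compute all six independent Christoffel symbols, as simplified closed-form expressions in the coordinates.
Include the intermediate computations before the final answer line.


E = 1 + (9/4)*q^2 + (9/2)*p^2*q - 27*p^2*q^2 + (9/4)*p^4 - 27*p^4*q + 81*p^4*q^2; F = (9/4)*p*q + (9/4)*p^3 - 18*p^3*q - (9/2)*p^5 + 27*p^5*q; G = 1 + (9/4)*p^2 - 9*p^4 + 9*p^6
Gamma^k_ij = (1/2) g^{kl} (d_i g_jl + d_j g_il - d_l g_ij), with g^inv = (1/(EG-F^2)) [[G, -F], [-F, E]]
first partials: E_p = 9*p*q - 54*p*q^2 + 9*p^3 - 108*p^3*q + 324*p^3*q^2, E_q = (9/2)*q + (9/2)*p^2 - 54*p^2*q - 27*p^4 + 162*p^4*q, F_p = (9/4)*q + (27/4)*p^2 - 54*p^2*q - (45/2)*p^4 + 135*p^4*q, F_q = (9/4)*p - 18*p^3 + 27*p^5, G_p = (9/2)*p - 36*p^3 + 54*p^5, G_q = 0
D = EG - F^2 = 1 + (9/4)*q^2 + (9/4)*p^2 + (9/2)*p^2*q - 27*p^2*q^2 - (27/4)*p^4 - 27*p^4*q + 81*p^4*q^2 + 9*p^6
expanded: Gamma^p_pp = (G E_p - 2F F_p + F E_q)/(2D), Gamma^p_pq = (G E_q - F G_p)/(2D), Gamma^p_qq = (2G F_q - G G_p - F G_q)/(2D), Gamma^q_pp = (2E F_p - E E_q - F E_p)/(2D), Gamma^q_pq = (E G_p - F E_q)/(2D), Gamma^q_qq = (E G_q - 2F F_q + F G_p)/(2D); substitute and cancel common factors

Answer: Gamma_ppp = (648*p^3*q^2 - 216*p^3*q + 18*p^3 - 108*p*q^2 + 18*p*q)/(36*p^6 + 324*p^4*q^2 - 108*p^4*q - 27*p^4 - 108*p^2*q^2 + 18*p^2*q + 9*p^2 + 9*q^2 + 4), Gamma_ppq = (324*p^4*q - 54*p^4 - 108*p^2*q + 9*p^2 + 9*q)/(36*p^6 + 324*p^4*q^2 - 108*p^4*q - 27*p^4 - 108*p^2*q^2 + 18*p^2*q + 9*p^2 + 9*q^2 + 4), Gamma_pqq = 0, Gamma_qpp = (216*p^4*q - 36*p^4 - 108*p^2*q + 18*p^2)/(36*p^6 + 324*p^4*q^2 - 108*p^4*q - 27*p^4 - 108*p^2*q^2 + 18*p^2*q + 9*p^2 + 9*q^2 + 4), Gamma_qpq = (108*p^5 - 72*p^3 + 9*p)/(36*p^6 + 324*p^4*q^2 - 108*p^4*q - 27*p^4 - 108*p^2*q^2 + 18*p^2*q + 9*p^2 + 9*q^2 + 4), Gamma_qqq = 0


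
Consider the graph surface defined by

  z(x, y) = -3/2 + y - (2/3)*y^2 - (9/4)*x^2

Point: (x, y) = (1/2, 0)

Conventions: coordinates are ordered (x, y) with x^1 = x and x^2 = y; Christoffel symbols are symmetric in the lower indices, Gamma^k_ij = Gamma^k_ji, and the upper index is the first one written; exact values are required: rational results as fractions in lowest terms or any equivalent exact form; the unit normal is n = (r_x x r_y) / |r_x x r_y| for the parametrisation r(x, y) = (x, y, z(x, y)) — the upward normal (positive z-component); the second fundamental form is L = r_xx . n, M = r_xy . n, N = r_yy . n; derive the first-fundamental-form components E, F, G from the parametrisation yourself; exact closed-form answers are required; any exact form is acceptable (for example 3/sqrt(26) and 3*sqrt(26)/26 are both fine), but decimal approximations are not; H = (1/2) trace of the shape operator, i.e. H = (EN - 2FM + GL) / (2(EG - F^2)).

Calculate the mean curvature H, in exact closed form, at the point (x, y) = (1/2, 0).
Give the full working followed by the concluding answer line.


z_x = -9/4, z_y = 1, z_xx = -9/2, z_xy = 0, z_yy = -4/3
E = 97/16, F = -9/4, G = 2; answer radicand W^2 = 113/16
unnormalised second-form numerators: l = -9/2, m = 0, n = -4/3; L = l/sqrt(113/16), and similarly M = m/sqrt(W^2), N = n/sqrt(W^2)
H = (E*n - 2*F*m + G*l) / (2*(EG - F^2)*sqrt(W^2)); E*n - 2*F*m + G*l = -205/12, EG - F^2 = 113/16, so H = (-410/339)/sqrt(113/16)

Answer: H = -1640*sqrt(113)/38307


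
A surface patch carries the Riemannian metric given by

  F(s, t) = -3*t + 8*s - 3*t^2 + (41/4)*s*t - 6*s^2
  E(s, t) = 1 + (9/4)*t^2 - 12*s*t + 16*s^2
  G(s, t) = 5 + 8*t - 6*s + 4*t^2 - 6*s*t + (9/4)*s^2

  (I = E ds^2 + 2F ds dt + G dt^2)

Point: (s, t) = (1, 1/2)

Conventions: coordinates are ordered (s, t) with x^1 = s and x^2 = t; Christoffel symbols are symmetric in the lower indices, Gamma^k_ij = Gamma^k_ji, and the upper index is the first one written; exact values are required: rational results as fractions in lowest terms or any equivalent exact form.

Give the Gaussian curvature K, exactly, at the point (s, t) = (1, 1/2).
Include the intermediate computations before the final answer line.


E = 185/16, F = 39/8, G = 13/4, EG - F^2 = 221/16 at the point
E_s = 26, E_t = -39/4, F_s = 9/8, F_t = 17/4, G_s = -9/2, G_t = 6
E_tt = 9/2, F_st = 41/4, G_ss = 9/2
Using the Brioschi determinant formula for K from the metric derivatives:
M1 = [[-E_tt/2 + F_st - G_ss/2, E_s/2, F_s - E_t/2], [F_t - G_s/2, E, F], [G_t/2, F, G]] = [[23/4, 13, 6], [13/2, 185/16, 39/8], [3, 39/8, 13/4]]; det M1 = -1477/64
M2 = [[0, E_t/2, G_s/2], [E_t/2, E, F], [G_s/2, F, G]] = [[0, -39/8, -9/4], [-39/8, 185/16, 39/8], [-9/4, 39/8, 13/4]]; det M2 = -1845/64
det M1 - det M2 = 23/4; K = 23/4 / (221/16)^2 = 1472/48841

Answer: K = 1472/48841


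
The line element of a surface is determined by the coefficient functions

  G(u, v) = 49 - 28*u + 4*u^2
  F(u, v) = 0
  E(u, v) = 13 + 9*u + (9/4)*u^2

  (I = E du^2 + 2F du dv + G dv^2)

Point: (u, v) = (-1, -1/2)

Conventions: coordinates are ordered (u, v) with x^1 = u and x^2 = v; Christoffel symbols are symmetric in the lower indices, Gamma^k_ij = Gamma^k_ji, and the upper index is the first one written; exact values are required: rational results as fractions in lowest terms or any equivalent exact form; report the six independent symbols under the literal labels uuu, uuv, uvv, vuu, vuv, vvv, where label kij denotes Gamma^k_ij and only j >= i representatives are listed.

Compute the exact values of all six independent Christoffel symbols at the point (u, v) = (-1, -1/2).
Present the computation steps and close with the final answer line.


E = 25/4, F = 0, G = 81 at the point
E_u = 9/2, E_v = 0, F_u = 0, F_v = 0, G_u = -36, G_v = 0
EG - F^2 = 2025/4;  g^inv = (4/2025) * [[81, 0], [0, 25/4]]
first-kind symbols [ij,l] = (1/2)(d_i g_jl + d_j g_il - d_l g_ij): [uu,u] = E_u/2 = 9/4, [uu,v] = F_u - E_v/2 = 0, [uv,u] = E_v/2 = 0, [uv,v] = G_u/2 = -18, [vv,u] = F_v - G_u/2 = 18, [vv,v] = G_v/2 = 0
Gamma^u_ij = (G*[ij,u] - F*[ij,v])/(EG - F^2), Gamma^v_ij = (E*[ij,v] - F*[ij,u])/(EG - F^2)

Answer: Gamma_uuu = 9/25, Gamma_uuv = 0, Gamma_uvv = 72/25, Gamma_vuu = 0, Gamma_vuv = -2/9, Gamma_vvv = 0


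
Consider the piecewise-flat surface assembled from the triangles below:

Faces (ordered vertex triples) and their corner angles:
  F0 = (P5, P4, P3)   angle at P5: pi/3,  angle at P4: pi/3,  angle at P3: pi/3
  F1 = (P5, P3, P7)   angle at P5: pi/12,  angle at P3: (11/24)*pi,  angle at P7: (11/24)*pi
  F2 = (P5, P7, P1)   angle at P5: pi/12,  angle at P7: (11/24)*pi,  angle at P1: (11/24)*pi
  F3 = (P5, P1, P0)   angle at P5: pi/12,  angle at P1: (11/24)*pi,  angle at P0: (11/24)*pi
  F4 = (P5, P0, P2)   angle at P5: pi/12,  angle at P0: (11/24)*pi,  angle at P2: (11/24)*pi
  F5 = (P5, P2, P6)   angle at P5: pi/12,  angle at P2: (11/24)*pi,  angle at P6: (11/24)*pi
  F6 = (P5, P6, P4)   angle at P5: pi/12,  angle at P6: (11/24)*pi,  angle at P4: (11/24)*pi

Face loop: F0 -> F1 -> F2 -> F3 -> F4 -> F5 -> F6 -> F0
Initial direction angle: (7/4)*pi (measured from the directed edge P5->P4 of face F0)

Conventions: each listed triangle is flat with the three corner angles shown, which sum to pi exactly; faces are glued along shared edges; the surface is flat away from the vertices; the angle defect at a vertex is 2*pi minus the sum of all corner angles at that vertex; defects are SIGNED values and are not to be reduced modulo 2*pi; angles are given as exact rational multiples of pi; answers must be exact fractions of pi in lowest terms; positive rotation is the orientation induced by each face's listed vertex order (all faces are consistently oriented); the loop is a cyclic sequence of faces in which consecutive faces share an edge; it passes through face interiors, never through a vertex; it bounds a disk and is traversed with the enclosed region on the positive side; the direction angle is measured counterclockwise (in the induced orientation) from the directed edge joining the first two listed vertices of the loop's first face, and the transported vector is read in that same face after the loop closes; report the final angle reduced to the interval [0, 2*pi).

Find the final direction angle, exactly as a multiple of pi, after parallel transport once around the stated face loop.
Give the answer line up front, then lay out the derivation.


Answer: final direction angle = (11/12)*pi

enclosed vertex P5: corner angles sum to (5/6)*pi, defect = 2*pi - (5/6)*pi = (7/6)*pi
transport around the loop rotates by the sum of enclosed defects; add to the initial angle mod 2*pi
final angle = (7/4)*pi + (7/6)*pi = (11/12)*pi (mod 2*pi)


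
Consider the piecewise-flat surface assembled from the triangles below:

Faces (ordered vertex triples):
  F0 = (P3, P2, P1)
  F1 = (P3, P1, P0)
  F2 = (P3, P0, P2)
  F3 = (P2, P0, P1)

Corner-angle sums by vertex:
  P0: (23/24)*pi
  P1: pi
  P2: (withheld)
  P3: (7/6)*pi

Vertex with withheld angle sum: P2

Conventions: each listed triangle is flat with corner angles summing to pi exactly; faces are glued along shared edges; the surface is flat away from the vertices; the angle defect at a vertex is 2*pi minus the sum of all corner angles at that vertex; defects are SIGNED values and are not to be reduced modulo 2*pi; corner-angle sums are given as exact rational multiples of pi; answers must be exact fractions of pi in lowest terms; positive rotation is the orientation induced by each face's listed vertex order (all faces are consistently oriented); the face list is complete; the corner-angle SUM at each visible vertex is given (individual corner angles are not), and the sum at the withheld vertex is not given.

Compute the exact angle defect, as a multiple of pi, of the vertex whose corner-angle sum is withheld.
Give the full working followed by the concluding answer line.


V = 4, E = 6, F = 4; chi = V - E + F = 2
Gauss-Bonnet: total defect = 2*pi*chi = 4*pi; visible defects sum to (23/8)*pi

Answer: defect(P2) = (9/8)*pi


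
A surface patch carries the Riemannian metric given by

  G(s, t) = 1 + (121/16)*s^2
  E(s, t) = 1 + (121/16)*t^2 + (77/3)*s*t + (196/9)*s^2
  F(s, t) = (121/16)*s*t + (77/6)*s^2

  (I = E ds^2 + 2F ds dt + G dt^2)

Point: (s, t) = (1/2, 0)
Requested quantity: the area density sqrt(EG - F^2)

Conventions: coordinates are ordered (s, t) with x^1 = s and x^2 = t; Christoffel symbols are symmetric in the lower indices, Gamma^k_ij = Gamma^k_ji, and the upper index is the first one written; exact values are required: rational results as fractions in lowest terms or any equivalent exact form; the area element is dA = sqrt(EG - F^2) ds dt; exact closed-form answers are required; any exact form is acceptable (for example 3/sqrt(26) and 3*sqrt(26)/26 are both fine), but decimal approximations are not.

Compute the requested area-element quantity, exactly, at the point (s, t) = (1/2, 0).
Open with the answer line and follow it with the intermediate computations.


Answer: sqrt(EG - F^2) = sqrt(4801)/24

E = 58/9, F = 77/24, G = 185/64; EG - F^2 = 4801/576


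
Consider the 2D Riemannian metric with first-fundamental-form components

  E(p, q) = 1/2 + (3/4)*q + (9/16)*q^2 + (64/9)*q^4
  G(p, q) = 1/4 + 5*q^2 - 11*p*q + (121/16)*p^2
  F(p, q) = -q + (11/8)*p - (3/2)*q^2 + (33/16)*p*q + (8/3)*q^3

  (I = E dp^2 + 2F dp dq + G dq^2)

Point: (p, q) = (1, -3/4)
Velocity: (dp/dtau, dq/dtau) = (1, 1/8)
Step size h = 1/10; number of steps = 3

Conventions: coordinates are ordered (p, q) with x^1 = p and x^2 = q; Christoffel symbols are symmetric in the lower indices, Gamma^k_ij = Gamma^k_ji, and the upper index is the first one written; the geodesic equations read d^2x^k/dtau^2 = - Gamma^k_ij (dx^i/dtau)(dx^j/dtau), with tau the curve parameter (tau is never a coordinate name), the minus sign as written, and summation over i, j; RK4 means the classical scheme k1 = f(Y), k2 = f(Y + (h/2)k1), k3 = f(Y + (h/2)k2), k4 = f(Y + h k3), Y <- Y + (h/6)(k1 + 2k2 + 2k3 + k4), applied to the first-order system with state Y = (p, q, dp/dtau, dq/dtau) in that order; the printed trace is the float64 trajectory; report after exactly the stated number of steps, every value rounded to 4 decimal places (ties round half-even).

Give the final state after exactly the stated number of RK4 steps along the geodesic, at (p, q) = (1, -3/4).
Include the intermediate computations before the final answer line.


f(Y) = (dp/dtau, dq/dtau, -Gamma^p_ij Y'^i Y'^j, -Gamma^q_ij Y'^i Y'^j) with the Gammas evaluated at the stage position; h = 0.100000; intermediate values shown to 6 dp
step 0: p = 1.0000, q = -0.7500, dp/dtau = 1.0000, dq/dtau = 0.1250
step 1:
  k1: at (p, q) = (1.000000, -0.750000), (dp/dtau, dq/dtau) = (1.000000, 0.125000); Gamma_ppp = 0.180242, Gamma_ppq = -2.159441, Gamma_pqq = -1.897394, Gamma_qpp = 0.324538, Gamma_qpq = 0.460107, Gamma_qqq = -0.629858; k1 = (1.000000, 0.125000, 0.389265, -0.429723)
  k2: at (p, q) = (1.050000, -0.743750), (dp/dtau, dq/dtau) = (1.019463, 0.103514); Gamma_ppp = 0.166072, Gamma_ppq = -2.172981, Gamma_pqq = -2.075256, Gamma_qpp = 0.298831, Gamma_qpq = 0.456164, Gamma_qqq = -0.616504; k2 = (1.019463, 0.103514, 0.308261, -0.400248)
  k3: at (p, q) = (1.050973, -0.744824), (dp/dtau, dq/dtau) = (1.015413, 0.104988); Gamma_ppp = 0.166614, Gamma_ppq = -2.171376, Gamma_pqq = -2.064312, Gamma_qpp = 0.299474, Gamma_qpq = 0.455005, Gamma_qqq = -0.615834; k3 = (1.015413, 0.104988, 0.313926, -0.399001)
  k4: at (p, q) = (1.101541, -0.739501), (dp/dtau, dq/dtau) = (1.031393, 0.085100); Gamma_ppp = 0.154091, Gamma_ppq = -2.183700, Gamma_pqq = -2.239986, Gamma_qpp = 0.276804, Gamma_qpq = 0.450022, Gamma_qqq = -0.602395; k4 = (1.031393, 0.085100, 0.235638, -0.369092)
  Y <- Y + (h/6)(k1 + 2k2 + 2k3 + k4): p = 1.1017, q = -0.7395, dp/dtau = 1.0312, dq/dtau = 0.0850
step 2:
  k1: at (p, q) = (1.101686, -0.739548), (dp/dtau, dq/dtau) = (1.031155, 0.085045); Gamma_ppp = 0.154097, Gamma_ppq = -2.183636, Gamma_pqq = -2.239690, Gamma_qpp = 0.276797, Gamma_qpq = 0.449954, Gamma_qqq = -0.602339; k1 = (1.031155, 0.085045, 0.235336, -0.368873)
  k2: at (p, q) = (1.153243, -0.735296), (dp/dtau, dq/dtau) = (1.042921, 0.066601); Gamma_ppp = 0.143101, Gamma_ppq = -2.194469, Gamma_pqq = -2.410891, Gamma_qpp = 0.256813, Gamma_qpq = 0.443835, Gamma_qqq = -0.588712; k2 = (1.042921, 0.066601, 0.159900, -0.338378)
  k3: at (p, q) = (1.153832, -0.736218), (dp/dtau, dq/dtau) = (1.039150, 0.068126); Gamma_ppp = 0.143592, Gamma_ppq = -2.193019, Gamma_pqq = -2.399422, Gamma_qpp = 0.257395, Gamma_qpq = 0.442956, Gamma_qqq = -0.588307; k3 = (1.039150, 0.068126, 0.166582, -0.337929)
  k4: at (p, q) = (1.205601, -0.732736), (dp/dtau, dq/dtau) = (1.047813, 0.051252); Gamma_ppp = 0.133906, Gamma_ppq = -2.202666, Gamma_pqq = -2.565577, Gamma_qpp = 0.239735, Gamma_qpq = 0.436261, Gamma_qqq = -0.574944; k4 = (1.047813, 0.051252, 0.096299, -0.308555)
  Y <- Y + (h/6)(k1 + 2k2 + 2k3 + k4): p = 1.2057, q = -0.7328, dp/dtau = 1.0476, dq/dtau = 0.0512
step 3:
  k1: at (p, q) = (1.205738, -0.732786), (dp/dtau, dq/dtau) = (1.047565, 0.051211); Gamma_ppp = 0.133918, Gamma_ppq = -2.202594, Gamma_pqq = -2.565153, Gamma_qpp = 0.239737, Gamma_qpq = 0.436196, Gamma_qqq = -0.574896; k1 = (1.047565, 0.051211, 0.096090, -0.308378)
  k2: at (p, q) = (1.258116, -0.730225), (dp/dtau, dq/dtau) = (1.052369, 0.035792); Gamma_ppp = 0.125462, Gamma_ppq = -2.210781, Gamma_pqq = -2.723744, Gamma_qpp = 0.224156, Gamma_qpq = 0.428799, Gamma_qqq = -0.561684; k2 = (1.052369, 0.035792, 0.031087, -0.279831)
  k3: at (p, q) = (1.258356, -0.730996), (dp/dtau, dq/dtau) = (1.049119, 0.037219); Gamma_ppp = 0.125884, Gamma_ppq = -2.209509, Gamma_pqq = -2.712369, Gamma_qpp = 0.224660, Gamma_qpq = 0.428164, Gamma_qqq = -0.561477; k3 = (1.049119, 0.037219, 0.037754, -0.279932)
  k4: at (p, q) = (1.310649, -0.729064), (dp/dtau, dq/dtau) = (1.051340, 0.023218); Gamma_ppp = 0.118444, Gamma_ppq = -2.216589, Gamma_pqq = -2.863871, Gamma_qpp = 0.210844, Gamma_qpq = 0.420526, Gamma_qqq = -0.548736; k4 = (1.051340, 0.023218, -0.021162, -0.253283)
  Y <- Y + (h/6)(k1 + 2k2 + 2k3 + k4): p = 1.3108, q = -0.7291, dp/dtau = 1.0511, dq/dtau = 0.0232

Answer: p = 1.3108, q = -0.7291, dp/dtau = 1.0511, dq/dtau = 0.0232


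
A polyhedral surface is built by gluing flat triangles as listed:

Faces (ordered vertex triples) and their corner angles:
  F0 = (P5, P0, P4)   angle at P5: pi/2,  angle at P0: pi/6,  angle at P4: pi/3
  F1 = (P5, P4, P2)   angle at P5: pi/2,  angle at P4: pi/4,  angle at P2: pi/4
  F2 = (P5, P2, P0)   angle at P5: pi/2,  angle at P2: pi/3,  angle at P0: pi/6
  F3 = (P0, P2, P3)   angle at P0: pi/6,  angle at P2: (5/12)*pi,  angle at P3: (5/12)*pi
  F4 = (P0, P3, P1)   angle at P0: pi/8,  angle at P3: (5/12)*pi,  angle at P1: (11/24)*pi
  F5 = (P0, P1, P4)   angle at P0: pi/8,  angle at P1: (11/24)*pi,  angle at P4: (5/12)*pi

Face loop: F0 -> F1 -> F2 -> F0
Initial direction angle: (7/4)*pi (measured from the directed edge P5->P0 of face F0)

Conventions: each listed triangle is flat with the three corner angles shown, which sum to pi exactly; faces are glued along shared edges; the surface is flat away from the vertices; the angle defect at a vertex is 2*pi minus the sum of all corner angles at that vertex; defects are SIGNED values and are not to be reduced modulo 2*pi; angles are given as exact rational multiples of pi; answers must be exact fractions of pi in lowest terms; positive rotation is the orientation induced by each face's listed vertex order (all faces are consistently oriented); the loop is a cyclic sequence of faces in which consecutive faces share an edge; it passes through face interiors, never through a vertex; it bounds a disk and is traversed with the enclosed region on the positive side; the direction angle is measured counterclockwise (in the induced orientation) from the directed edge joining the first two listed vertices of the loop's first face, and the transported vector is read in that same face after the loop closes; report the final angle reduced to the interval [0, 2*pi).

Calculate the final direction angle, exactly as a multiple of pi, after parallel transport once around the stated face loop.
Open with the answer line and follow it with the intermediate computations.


Answer: final direction angle = pi/4

enclosed vertex P5: corner angles sum to (3/2)*pi, defect = 2*pi - (3/2)*pi = pi/2
holonomy = initial angle + sum of enclosed defects (mod 2*pi), positive in the induced orientation
final angle = (7/4)*pi + pi/2 = pi/4 (mod 2*pi)


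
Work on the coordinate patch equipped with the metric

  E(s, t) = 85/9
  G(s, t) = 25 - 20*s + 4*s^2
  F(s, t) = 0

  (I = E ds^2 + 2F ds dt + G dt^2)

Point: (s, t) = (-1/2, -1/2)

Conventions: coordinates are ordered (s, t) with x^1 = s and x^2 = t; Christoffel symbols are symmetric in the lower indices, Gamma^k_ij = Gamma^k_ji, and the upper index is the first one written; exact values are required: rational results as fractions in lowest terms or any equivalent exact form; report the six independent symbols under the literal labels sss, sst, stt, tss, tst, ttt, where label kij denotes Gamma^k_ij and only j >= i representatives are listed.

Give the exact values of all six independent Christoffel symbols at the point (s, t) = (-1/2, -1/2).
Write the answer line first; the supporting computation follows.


Answer: Gamma_sss = 0, Gamma_sst = 0, Gamma_stt = 108/85, Gamma_tss = 0, Gamma_tst = -1/3, Gamma_ttt = 0

E = 85/9, F = 0, G = 36 at the point
E_s = 0, E_t = 0, F_s = 0, F_t = 0, G_s = -24, G_t = 0
EG - F^2 = 340;  g^inv = (1/340) * [[36, 0], [0, 85/9]]
first-kind symbols [ij,l] = (1/2)(d_i g_jl + d_j g_il - d_l g_ij): [ss,s] = E_s/2 = 0, [ss,t] = F_s - E_t/2 = 0, [st,s] = E_t/2 = 0, [st,t] = G_s/2 = -12, [tt,s] = F_t - G_s/2 = 12, [tt,t] = G_t/2 = 0
Gamma^s_ij = (G*[ij,s] - F*[ij,t])/(EG - F^2), Gamma^t_ij = (E*[ij,t] - F*[ij,s])/(EG - F^2)


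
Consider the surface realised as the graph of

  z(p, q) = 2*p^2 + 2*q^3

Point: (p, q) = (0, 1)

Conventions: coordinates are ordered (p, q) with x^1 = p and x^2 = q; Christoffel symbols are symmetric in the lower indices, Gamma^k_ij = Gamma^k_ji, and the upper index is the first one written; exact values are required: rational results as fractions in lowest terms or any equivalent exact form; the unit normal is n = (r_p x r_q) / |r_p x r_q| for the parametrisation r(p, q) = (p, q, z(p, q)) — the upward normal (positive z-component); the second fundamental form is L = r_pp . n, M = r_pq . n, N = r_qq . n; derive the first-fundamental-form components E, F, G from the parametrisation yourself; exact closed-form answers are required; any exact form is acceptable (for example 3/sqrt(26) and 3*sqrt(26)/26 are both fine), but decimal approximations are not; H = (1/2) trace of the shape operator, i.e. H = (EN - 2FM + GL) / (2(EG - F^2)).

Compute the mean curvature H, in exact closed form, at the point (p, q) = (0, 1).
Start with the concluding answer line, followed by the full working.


Answer: H = 80*sqrt(37)/1369

z_p = 0, z_q = 6, z_pp = 4, z_pq = 0, z_qq = 12
E = 1, F = 0, G = 37; answer radicand W^2 = 37
unnormalised second-form numerators: l = 4, m = 0, n = 12; L = l/sqrt(37), and similarly M = m/sqrt(W^2), N = n/sqrt(W^2)
H = (E*n - 2*F*m + G*l) / (2*(EG - F^2)*sqrt(W^2)); E*n - 2*F*m + G*l = 160, EG - F^2 = 37, so H = (80/37)/sqrt(37)


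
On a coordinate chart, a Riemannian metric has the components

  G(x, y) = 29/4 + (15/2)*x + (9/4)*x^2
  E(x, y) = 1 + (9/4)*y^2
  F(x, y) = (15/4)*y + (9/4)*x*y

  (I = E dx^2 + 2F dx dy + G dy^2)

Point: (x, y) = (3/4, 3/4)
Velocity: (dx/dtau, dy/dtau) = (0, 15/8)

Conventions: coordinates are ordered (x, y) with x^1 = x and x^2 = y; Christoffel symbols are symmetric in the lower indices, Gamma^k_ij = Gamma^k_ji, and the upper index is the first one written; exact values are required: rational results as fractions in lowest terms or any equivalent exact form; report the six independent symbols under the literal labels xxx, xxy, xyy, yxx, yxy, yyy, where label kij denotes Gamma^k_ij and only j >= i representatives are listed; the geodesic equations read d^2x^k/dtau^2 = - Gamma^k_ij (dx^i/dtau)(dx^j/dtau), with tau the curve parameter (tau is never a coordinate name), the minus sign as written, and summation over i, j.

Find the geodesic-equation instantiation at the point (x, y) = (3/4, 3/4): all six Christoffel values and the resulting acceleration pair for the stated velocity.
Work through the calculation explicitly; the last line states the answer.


E = 145/64, F = 261/64, G = 905/64 at the point
E_x = 0, E_y = 27/8, F_x = 27/16, F_y = 87/16, G_x = 87/8, G_y = 0
EG - F^2 = 493/32;  g^inv = (32/493) * [[905/64, -261/64], [-261/64, 145/64]]
first-kind symbols [ij,l] = (1/2)(d_i g_jl + d_j g_il - d_l g_ij): [xx,x] = E_x/2 = 0, [xx,y] = F_x - E_y/2 = 0, [xy,x] = E_y/2 = 27/16, [xy,y] = G_x/2 = 87/16, [yy,x] = F_y - G_x/2 = 0, [yy,y] = G_y/2 = 0
Gamma^x_ij = (G*[ij,x] - F*[ij,y])/(EG - F^2), Gamma^y_ij = (E*[ij,y] - F*[ij,x])/(EG - F^2)
Gamma_xxx = 0, Gamma_xxy = 54/493, Gamma_xyy = 0, Gamma_yxx = 0, Gamma_yxy = 6/17, Gamma_yyy = 0
d^2x/dtau^2 = -(Gamma_xxx*(0)^2 + 2*Gamma_xxy*(0)*(15/8) + Gamma_xyy*(15/8)^2) = 0
d^2y/dtau^2 = -(Gamma_yxx*(0)^2 + 2*Gamma_yxy*(0)*(15/8) + Gamma_yyy*(15/8)^2) = 0

Answer: Gamma_xxx = 0, Gamma_xxy = 54/493, Gamma_xyy = 0, Gamma_yxx = 0, Gamma_yxy = 6/17, Gamma_yyy = 0; accelerations (d^2x/dtau^2, d^2y/dtau^2) = (0, 0)


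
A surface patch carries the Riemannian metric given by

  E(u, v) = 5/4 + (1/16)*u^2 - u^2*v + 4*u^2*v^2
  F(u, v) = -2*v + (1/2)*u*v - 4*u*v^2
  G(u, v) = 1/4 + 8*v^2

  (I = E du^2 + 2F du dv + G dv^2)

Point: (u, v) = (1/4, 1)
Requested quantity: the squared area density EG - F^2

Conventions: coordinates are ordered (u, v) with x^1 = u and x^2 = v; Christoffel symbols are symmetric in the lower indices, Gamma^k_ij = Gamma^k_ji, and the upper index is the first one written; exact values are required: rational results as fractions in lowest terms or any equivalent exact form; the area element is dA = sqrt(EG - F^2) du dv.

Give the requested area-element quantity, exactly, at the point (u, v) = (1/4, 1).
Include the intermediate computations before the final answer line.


E = 369/256, F = -23/8, G = 33/4; EG - F^2 = 3713/1024

Answer: EG - F^2 = 3713/1024


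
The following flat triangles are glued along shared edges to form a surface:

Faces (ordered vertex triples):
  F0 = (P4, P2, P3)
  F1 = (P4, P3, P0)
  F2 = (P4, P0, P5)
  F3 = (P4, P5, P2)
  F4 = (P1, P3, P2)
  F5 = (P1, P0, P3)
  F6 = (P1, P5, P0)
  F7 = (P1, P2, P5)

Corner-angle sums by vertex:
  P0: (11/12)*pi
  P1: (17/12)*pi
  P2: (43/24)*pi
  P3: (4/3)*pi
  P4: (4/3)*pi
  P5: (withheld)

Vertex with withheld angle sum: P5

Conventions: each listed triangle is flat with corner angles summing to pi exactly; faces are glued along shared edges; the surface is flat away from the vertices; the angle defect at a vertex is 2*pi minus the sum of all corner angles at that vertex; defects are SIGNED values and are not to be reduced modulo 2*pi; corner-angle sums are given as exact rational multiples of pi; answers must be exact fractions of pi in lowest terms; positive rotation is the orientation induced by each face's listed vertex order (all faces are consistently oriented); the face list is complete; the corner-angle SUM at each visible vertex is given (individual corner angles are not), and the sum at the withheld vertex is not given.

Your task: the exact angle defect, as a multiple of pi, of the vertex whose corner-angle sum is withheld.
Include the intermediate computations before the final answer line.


V = 6, E = 12, F = 8; chi = V - E + F = 2
Gauss-Bonnet: total defect = 2*pi*chi = 4*pi; visible defects sum to (77/24)*pi

Answer: defect(P5) = (19/24)*pi


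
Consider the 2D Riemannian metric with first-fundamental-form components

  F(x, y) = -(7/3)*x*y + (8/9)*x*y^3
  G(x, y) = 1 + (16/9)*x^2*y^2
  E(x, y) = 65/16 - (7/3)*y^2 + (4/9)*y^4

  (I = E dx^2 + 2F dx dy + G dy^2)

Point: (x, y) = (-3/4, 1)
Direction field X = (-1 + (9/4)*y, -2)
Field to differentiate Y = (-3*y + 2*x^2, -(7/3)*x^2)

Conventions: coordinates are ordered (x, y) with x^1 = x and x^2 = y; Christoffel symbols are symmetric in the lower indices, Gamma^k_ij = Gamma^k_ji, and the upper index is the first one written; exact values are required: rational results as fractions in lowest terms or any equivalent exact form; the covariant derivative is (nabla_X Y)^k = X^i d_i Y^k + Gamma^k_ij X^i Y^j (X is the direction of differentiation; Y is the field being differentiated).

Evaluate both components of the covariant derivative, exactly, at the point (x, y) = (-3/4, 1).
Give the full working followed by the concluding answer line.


E = 313/144, F = 13/12, G = 2 at the point
E_x = 0, E_y = -26/9, F_x = -13/9, F_y = -1/4, G_x = -8/3, G_y = 2
EG - F^2 = 457/144;  g^inv = (144/457) * [[2, -13/12], [-13/12, 313/144]]
first-kind symbols [ij,l] = (1/2)(d_i g_jl + d_j g_il - d_l g_ij): [xx,x] = E_x/2 = 0, [xx,y] = F_x - E_y/2 = 0, [xy,x] = E_y/2 = -13/9, [xy,y] = G_x/2 = -4/3, [yy,x] = F_y - G_x/2 = 13/12, [yy,y] = G_y/2 = 1
Gamma^x_ij = (G*[ij,x] - F*[ij,y])/(EG - F^2), Gamma^y_ij = (E*[ij,y] - F*[ij,x])/(EG - F^2)
Gamma_xxx = 0, Gamma_xxy = -208/457, Gamma_xyy = 156/457, Gamma_yxx = 0, Gamma_yxy = -192/457, Gamma_yyy = 144/457
X = (5/4, -2), Y = (-15/8, -21/16) at the point

Answer: (nabla_X Y)^x = 999/457, (nabla_X Y)^y = 15779/3656


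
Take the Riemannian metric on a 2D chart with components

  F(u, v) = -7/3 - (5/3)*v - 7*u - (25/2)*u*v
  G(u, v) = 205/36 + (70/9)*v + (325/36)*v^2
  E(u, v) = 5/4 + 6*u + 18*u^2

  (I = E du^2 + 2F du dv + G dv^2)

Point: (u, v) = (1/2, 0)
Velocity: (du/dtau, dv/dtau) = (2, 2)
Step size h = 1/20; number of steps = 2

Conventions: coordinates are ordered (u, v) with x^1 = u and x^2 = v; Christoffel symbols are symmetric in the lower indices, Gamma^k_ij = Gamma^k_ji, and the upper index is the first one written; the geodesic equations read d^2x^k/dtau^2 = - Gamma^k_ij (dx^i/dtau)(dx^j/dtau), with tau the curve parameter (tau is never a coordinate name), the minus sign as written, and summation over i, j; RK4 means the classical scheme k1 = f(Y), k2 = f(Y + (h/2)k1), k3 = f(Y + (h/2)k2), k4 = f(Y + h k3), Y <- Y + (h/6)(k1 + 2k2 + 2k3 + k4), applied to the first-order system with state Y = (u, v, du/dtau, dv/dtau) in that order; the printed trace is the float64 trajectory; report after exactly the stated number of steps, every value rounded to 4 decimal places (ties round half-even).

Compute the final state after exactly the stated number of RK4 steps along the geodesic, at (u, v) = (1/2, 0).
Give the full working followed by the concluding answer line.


f(Y) = (du/dtau, dv/dtau, -Gamma^u_ij Y'^i Y'^j, -Gamma^v_ij Y'^i Y'^j) with the Gammas evaluated at the stage position; h = 0.050000; intermediate values shown to 6 dp
step 0: u = 0.5000, v = 0.0000, du/dtau = 2.0000, dv/dtau = 2.0000
step 1:
  k1: at (u, v) = (0.500000, 0.000000), (du/dtau, dv/dtau) = (2.000000, 2.000000); Gamma_uuu = 1.740659, Gamma_uuv = 0.000000, Gamma_uvv = -1.417582, Gamma_vuu = 0.553846, Gamma_vuv = 0.000000, Gamma_vvv = -0.769231; k1 = (2.000000, 2.000000, -1.292308, 0.861538)
  k2: at (u, v) = (0.550000, 0.050000), (du/dtau, dv/dtau) = (1.967692, 2.021538); Gamma_uuu = 1.636484, Gamma_uuv = 0.000000, Gamma_uvv = -1.353857, Gamma_vuu = 0.522910, Gamma_vuv = 0.000000, Gamma_vvv = -0.754889; k2 = (1.967692, 2.021538, -0.803464, 1.060332)
  k3: at (u, v) = (0.549192, 0.050538), (du/dtau, dv/dtau) = (1.979913, 2.026508); Gamma_uuu = 1.638618, Gamma_uuv = 0.000000, Gamma_uvv = -1.355821, Gamma_vuu = 0.523298, Gamma_vuv = 0.000000, Gamma_vvv = -0.755294; k3 = (1.979913, 2.026508, -0.855476, 1.050435)
  k4: at (u, v) = (0.598996, 0.101325), (du/dtau, dv/dtau) = (1.957226, 2.052522); Gamma_uuu = 1.546310, Gamma_uuv = 0.000000, Gamma_uvv = -1.300157, Gamma_vuu = 0.495708, Gamma_vuv = 0.000000, Gamma_vvv = -0.743327; k4 = (1.957226, 2.052522, -0.446144, 1.232595)
  Y <- Y + (h/6)(k1 + 2k2 + 2k3 + k4): u = 0.5988, v = 0.1012, du/dtau = 1.9579, dv/dtau = 2.0526
step 2:
  k1: at (u, v) = (0.598770, 0.101238), (du/dtau, dv/dtau) = (1.957864, 2.052631); Gamma_uuu = 1.546756, Gamma_uuv = 0.000000, Gamma_uvv = -1.300492, Gamma_vuu = 0.495817, Gamma_vuv = 0.000000, Gamma_vvv = -0.743396; k1 = (1.957864, 2.052631, -0.449718, 1.231563)
  k2: at (u, v) = (0.647717, 0.152554), (du/dtau, dv/dtau) = (1.946621, 2.083420); Gamma_uuu = 1.465753, Gamma_uuv = 0.000000, Gamma_uvv = -1.252655, Gamma_vuu = 0.471299, Gamma_vuv = 0.000000, Gamma_vvv = -0.733601; k2 = (1.946621, 2.083420, -0.116905, 1.398388)
  k3: at (u, v) = (0.647436, 0.153324), (du/dtau, dv/dtau) = (1.954941, 2.087590); Gamma_uuu = 1.466527, Gamma_uuv = 0.000000, Gamma_uvv = -1.253601, Gamma_vuu = 0.471350, Gamma_vuv = 0.000000, Gamma_vvv = -0.733782; k3 = (1.954941, 2.087590, -0.141529, 1.396442)
  k4: at (u, v) = (0.696517, 0.205618), (du/dtau, dv/dtau) = (1.950787, 2.122453); Gamma_uuu = 1.393281, Gamma_uuv = 0.000000, Gamma_uvv = -1.211071, Gamma_vuu = 0.448917, Gamma_vuv = 0.000000, Gamma_vvv = -0.725501; k4 = (1.950787, 2.122453, 0.153411, 1.559856)
  Y <- Y + (h/6)(k1 + 2k2 + 2k3 + k4): u = 0.6964, v = 0.2055, du/dtau = 1.9511, dv/dtau = 2.1225

Answer: u = 0.6964, v = 0.2055, du/dtau = 1.9511, dv/dtau = 2.1225


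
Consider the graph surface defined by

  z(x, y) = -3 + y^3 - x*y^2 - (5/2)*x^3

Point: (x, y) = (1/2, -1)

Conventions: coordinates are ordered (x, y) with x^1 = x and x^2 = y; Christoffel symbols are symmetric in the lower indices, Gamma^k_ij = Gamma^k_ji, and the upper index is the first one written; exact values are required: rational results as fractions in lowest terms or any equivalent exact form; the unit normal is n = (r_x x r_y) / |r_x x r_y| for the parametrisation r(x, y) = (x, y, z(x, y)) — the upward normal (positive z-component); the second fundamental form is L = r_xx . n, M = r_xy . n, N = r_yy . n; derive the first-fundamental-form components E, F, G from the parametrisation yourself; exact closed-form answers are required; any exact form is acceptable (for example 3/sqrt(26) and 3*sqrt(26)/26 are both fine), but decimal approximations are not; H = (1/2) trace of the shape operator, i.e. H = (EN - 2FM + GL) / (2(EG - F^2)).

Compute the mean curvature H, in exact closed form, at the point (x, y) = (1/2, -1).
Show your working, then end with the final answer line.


z_x = -23/8, z_y = 4, z_xx = -15/2, z_xy = 2, z_yy = -7
E = 593/64, F = -23/2, G = 17; answer radicand W^2 = 1617/64
unnormalised second-form numerators: l = -15/2, m = 2, n = -7; L = l/sqrt(1617/64), and similarly M = m/sqrt(W^2), N = n/sqrt(W^2)
H = (E*n - 2*F*m + G*l) / (2*(EG - F^2)*sqrt(W^2)); E*n - 2*F*m + G*l = -9367/64, EG - F^2 = 1617/64, so H = (-9367/3234)/sqrt(1617/64)

Answer: H = -37468*sqrt(33)/373527


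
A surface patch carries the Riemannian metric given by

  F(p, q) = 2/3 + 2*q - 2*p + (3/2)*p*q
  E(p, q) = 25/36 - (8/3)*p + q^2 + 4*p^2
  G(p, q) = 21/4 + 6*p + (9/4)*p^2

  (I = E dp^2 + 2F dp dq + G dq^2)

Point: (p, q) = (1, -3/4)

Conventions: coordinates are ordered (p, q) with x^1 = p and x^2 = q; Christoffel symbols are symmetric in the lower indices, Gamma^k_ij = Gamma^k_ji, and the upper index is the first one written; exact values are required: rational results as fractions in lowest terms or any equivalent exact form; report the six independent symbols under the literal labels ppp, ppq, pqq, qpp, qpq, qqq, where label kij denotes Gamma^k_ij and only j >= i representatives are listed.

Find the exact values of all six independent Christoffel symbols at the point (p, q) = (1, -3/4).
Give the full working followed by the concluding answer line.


E = 373/144, F = -95/24, G = 27/2 at the point
E_p = 16/3, E_q = -3/2, F_p = -25/8, F_q = 7/2, G_p = 21/2, G_q = 0
EG - F^2 = 11117/576;  g^inv = (576/11117) * [[27/2, 95/24], [95/24, 373/144]]
first-kind symbols [ij,l] = (1/2)(d_i g_jl + d_j g_il - d_l g_ij): [pp,p] = E_p/2 = 8/3, [pp,q] = F_p - E_q/2 = -19/8, [pq,p] = E_q/2 = -3/4, [pq,q] = G_p/2 = 21/4, [qq,p] = F_q - G_p/2 = -7/4, [qq,q] = G_q/2 = 0
Gamma^p_ij = (G*[ij,p] - F*[ij,q])/(EG - F^2), Gamma^q_ij = (E*[ij,q] - F*[ij,p])/(EG - F^2)

Answer: Gamma_ppp = 15321/11117, Gamma_ppq = 6138/11117, Gamma_pqq = -13608/11117, Gamma_qpp = 5073/22234, Gamma_qpq = 6123/11117, Gamma_qqq = -3990/11117


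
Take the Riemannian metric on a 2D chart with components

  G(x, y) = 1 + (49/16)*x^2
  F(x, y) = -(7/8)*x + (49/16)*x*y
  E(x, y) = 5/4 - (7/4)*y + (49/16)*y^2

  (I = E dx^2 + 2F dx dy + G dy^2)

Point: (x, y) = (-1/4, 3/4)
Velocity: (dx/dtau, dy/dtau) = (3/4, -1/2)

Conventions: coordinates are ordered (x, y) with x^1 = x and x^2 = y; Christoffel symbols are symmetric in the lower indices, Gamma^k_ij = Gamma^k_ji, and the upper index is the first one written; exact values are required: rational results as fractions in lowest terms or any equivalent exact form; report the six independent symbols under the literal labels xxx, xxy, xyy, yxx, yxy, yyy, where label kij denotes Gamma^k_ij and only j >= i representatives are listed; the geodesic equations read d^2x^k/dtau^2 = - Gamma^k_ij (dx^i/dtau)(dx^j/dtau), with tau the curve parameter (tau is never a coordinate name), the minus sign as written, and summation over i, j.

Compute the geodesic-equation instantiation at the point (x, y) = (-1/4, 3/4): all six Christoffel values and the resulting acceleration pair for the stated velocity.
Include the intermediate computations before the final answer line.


E = 425/256, F = -91/256, G = 305/256 at the point
E_x = 0, E_y = 91/32, F_x = 91/64, F_y = -49/64, G_x = -49/32, G_y = 0
EG - F^2 = 237/128;  g^inv = (128/237) * [[305/256, 91/256], [91/256, 425/256]]
first-kind symbols [ij,l] = (1/2)(d_i g_jl + d_j g_il - d_l g_ij): [xx,x] = E_x/2 = 0, [xx,y] = F_x - E_y/2 = 0, [xy,x] = E_y/2 = 91/64, [xy,y] = G_x/2 = -49/64, [yy,x] = F_y - G_x/2 = 0, [yy,y] = G_y/2 = 0
Gamma^x_ij = (G*[ij,x] - F*[ij,y])/(EG - F^2), Gamma^y_ij = (E*[ij,y] - F*[ij,x])/(EG - F^2)
Gamma_xxx = 0, Gamma_xxy = 182/237, Gamma_xyy = 0, Gamma_yxx = 0, Gamma_yxy = -98/237, Gamma_yyy = 0
d^2x/dtau^2 = -(Gamma_xxx*(3/4)^2 + 2*Gamma_xxy*(3/4)*(-1/2) + Gamma_xyy*(-1/2)^2) = 91/158
d^2y/dtau^2 = -(Gamma_yxx*(3/4)^2 + 2*Gamma_yxy*(3/4)*(-1/2) + Gamma_yyy*(-1/2)^2) = -49/158

Answer: Gamma_xxx = 0, Gamma_xxy = 182/237, Gamma_xyy = 0, Gamma_yxx = 0, Gamma_yxy = -98/237, Gamma_yyy = 0; accelerations (d^2x/dtau^2, d^2y/dtau^2) = (91/158, -49/158)


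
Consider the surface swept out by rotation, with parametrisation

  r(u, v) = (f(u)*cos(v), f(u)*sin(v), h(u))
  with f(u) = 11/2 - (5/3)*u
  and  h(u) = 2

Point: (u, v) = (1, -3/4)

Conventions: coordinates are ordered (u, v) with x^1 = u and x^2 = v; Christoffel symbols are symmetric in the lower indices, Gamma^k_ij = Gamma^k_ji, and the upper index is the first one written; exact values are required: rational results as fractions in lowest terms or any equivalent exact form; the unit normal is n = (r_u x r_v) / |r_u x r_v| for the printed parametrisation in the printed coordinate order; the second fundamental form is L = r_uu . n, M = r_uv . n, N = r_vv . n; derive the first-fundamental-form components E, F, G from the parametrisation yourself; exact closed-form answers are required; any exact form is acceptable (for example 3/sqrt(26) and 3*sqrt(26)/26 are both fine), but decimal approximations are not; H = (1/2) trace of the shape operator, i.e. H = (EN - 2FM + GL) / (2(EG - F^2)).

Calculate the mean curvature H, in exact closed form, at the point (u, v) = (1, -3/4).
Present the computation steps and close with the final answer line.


f = 23/6, f' = -5/3, f'' = 0, h' = 0, h'' = 0
E = 25/9, F = 0, G = 529/36; answer radicand W^2 = 25/9
unnormalised second-form numerators: l = 0, m = 0, n = 0; L = l/sqrt(25/9), and similarly M = m/sqrt(W^2), N = n/sqrt(W^2)
H = (E*n - 2*F*m + G*l) / (2*(EG - F^2)*sqrt(W^2)); E*n - 2*F*m + G*l = 0, EG - F^2 = 13225/324, so H = (0)/sqrt(25/9)

Answer: H = 0


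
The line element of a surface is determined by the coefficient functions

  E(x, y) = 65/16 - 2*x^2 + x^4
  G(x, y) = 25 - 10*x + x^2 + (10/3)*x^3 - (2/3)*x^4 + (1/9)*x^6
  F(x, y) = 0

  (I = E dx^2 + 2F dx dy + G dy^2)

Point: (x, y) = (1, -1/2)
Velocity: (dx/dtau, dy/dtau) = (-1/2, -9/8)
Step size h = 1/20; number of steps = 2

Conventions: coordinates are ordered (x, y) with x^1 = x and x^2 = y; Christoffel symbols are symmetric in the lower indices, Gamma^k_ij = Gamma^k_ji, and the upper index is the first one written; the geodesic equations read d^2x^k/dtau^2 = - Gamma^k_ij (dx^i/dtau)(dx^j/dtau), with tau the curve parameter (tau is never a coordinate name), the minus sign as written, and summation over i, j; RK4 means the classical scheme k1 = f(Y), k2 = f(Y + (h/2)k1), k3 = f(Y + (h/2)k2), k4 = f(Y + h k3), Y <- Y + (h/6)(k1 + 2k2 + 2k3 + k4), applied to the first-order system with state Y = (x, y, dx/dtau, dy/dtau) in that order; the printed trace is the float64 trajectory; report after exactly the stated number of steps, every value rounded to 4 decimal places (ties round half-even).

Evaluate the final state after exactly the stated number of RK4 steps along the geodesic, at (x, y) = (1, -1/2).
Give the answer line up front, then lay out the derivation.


Answer: x = 0.9497, y = -0.6125, dx/dtau = -0.5080, dy/dtau = -1.1237

f(Y) = (dx/dtau, dy/dtau, -Gamma^x_ij Y'^i Y'^j, -Gamma^y_ij Y'^i Y'^j) with the Gammas evaluated at the stage position; h = 0.050000; intermediate values shown to 6 dp
step 0: x = 1.0000, y = -0.5000, dx/dtau = -0.5000, dy/dtau = -1.1250
step 1:
  k1: at (x, y) = (1.000000, -0.500000), (dx/dtau, dy/dtau) = (-0.500000, -1.125000); Gamma_xxx = 0.000000, Gamma_xxy = 0.000000, Gamma_xyy = 0.000000, Gamma_yxx = 0.000000, Gamma_yxy = 0.000000, Gamma_yyy = 0.000000; k1 = (-0.500000, -1.125000, 0.000000, 0.000000)
  k2: at (x, y) = (0.987500, -0.528125), (dx/dtau, dy/dtau) = (-0.500000, -1.125000); Gamma_xxx = -0.016018, Gamma_xxy = 0.000000, Gamma_xyy = 0.035147, Gamma_yxx = 0.000000, Gamma_yxy = -0.005733, Gamma_yyy = 0.000000; k2 = (-0.500000, -1.125000, -0.040479, 0.006450)
  k3: at (x, y) = (0.987500, -0.528125), (dx/dtau, dy/dtau) = (-0.501012, -1.124839); Gamma_xxx = -0.016018, Gamma_xxy = 0.000000, Gamma_xyy = 0.035147, Gamma_yxx = 0.000000, Gamma_yxy = -0.005733, Gamma_yyy = 0.000000; k3 = (-0.501012, -1.124839, -0.040450, 0.006462)
  k4: at (x, y) = (0.974949, -0.556242), (dx/dtau, dy/dtau) = (-0.502022, -1.124677); Gamma_xxx = -0.031475, Gamma_xxy = 0.000000, Gamma_xyy = 0.069958, Gamma_yxx = 0.000000, Gamma_yxy = -0.011415, Gamma_yyy = 0.000000; k4 = (-0.502022, -1.124677, -0.080557, 0.012891)
  Y <- Y + (h/6)(k1 + 2k2 + 2k3 + k4): x = 0.9750, y = -0.5562, dx/dtau = -0.5020, dy/dtau = -1.1247
step 2:
  k1: at (x, y) = (0.974966, -0.556245), (dx/dtau, dy/dtau) = (-0.502020, -1.124677); Gamma_xxx = -0.031454, Gamma_xxy = 0.000000, Gamma_xyy = 0.069911, Gamma_yxx = 0.000000, Gamma_yxy = -0.011408, Gamma_yyy = 0.000000; k1 = (-0.502020, -1.124677, -0.080503, 0.012882)
  k2: at (x, y) = (0.962416, -0.584362), (dx/dtau, dy/dtau) = (-0.504033, -1.124355); Gamma_xxx = -0.046275, Gamma_xxy = 0.000000, Gamma_xyy = 0.104211, Gamma_yxx = 0.000000, Gamma_yxy = -0.017015, Gamma_yyy = 0.000000; k2 = (-0.504033, -1.124355, -0.119984, 0.019285)
  k3: at (x, y) = (0.962365, -0.584354), (dx/dtau, dy/dtau) = (-0.505020, -1.124195); Gamma_xxx = -0.046333, Gamma_xxy = 0.000000, Gamma_xyy = 0.104347, Gamma_yxx = 0.000000, Gamma_yxy = -0.017037, Gamma_yyy = 0.000000; k3 = (-0.505020, -1.124195, -0.120058, 0.019346)
  k4: at (x, y) = (0.949715, -0.612454), (dx/dtau, dy/dtau) = (-0.508023, -1.123710); Gamma_xxx = -0.060617, Gamma_xxy = 0.000000, Gamma_xyy = 0.138370, Gamma_yxx = 0.000000, Gamma_yxy = -0.022612, Gamma_yyy = 0.000000; k4 = (-0.508023, -1.123710, -0.159078, 0.025817)
  Y <- Y + (h/6)(k1 + 2k2 + 2k3 + k4): x = 0.9497, y = -0.6125, dx/dtau = -0.5080, dy/dtau = -1.1237
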